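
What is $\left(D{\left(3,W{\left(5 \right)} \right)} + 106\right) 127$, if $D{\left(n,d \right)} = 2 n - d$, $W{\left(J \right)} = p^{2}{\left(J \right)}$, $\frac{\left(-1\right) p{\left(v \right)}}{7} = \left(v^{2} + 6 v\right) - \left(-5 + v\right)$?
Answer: $-18810351$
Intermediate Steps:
$p{\left(v \right)} = -35 - 35 v - 7 v^{2}$ ($p{\left(v \right)} = - 7 \left(\left(v^{2} + 6 v\right) - \left(-5 + v\right)\right) = - 7 \left(5 + v^{2} + 5 v\right) = -35 - 35 v - 7 v^{2}$)
$W{\left(J \right)} = \left(-35 - 35 J - 7 J^{2}\right)^{2}$
$D{\left(n,d \right)} = - d + 2 n$
$\left(D{\left(3,W{\left(5 \right)} \right)} + 106\right) 127 = \left(\left(- 49 \left(5 + 5^{2} + 5 \cdot 5\right)^{2} + 2 \cdot 3\right) + 106\right) 127 = \left(\left(- 49 \left(5 + 25 + 25\right)^{2} + 6\right) + 106\right) 127 = \left(\left(- 49 \cdot 55^{2} + 6\right) + 106\right) 127 = \left(\left(- 49 \cdot 3025 + 6\right) + 106\right) 127 = \left(\left(\left(-1\right) 148225 + 6\right) + 106\right) 127 = \left(\left(-148225 + 6\right) + 106\right) 127 = \left(-148219 + 106\right) 127 = \left(-148113\right) 127 = -18810351$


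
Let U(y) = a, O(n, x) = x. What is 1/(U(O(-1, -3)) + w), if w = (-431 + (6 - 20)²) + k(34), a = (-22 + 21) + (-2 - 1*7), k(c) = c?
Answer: -1/211 ≈ -0.0047393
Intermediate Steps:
a = -10 (a = -1 + (-2 - 7) = -1 - 9 = -10)
U(y) = -10
w = -201 (w = (-431 + (6 - 20)²) + 34 = (-431 + (-14)²) + 34 = (-431 + 196) + 34 = -235 + 34 = -201)
1/(U(O(-1, -3)) + w) = 1/(-10 - 201) = 1/(-211) = -1/211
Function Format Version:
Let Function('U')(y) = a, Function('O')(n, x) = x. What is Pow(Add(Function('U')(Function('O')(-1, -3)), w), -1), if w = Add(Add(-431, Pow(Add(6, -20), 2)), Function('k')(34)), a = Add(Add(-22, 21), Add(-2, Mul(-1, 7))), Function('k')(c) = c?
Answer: Rational(-1, 211) ≈ -0.0047393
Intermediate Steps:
a = -10 (a = Add(-1, Add(-2, -7)) = Add(-1, -9) = -10)
Function('U')(y) = -10
w = -201 (w = Add(Add(-431, Pow(Add(6, -20), 2)), 34) = Add(Add(-431, Pow(-14, 2)), 34) = Add(Add(-431, 196), 34) = Add(-235, 34) = -201)
Pow(Add(Function('U')(Function('O')(-1, -3)), w), -1) = Pow(Add(-10, -201), -1) = Pow(-211, -1) = Rational(-1, 211)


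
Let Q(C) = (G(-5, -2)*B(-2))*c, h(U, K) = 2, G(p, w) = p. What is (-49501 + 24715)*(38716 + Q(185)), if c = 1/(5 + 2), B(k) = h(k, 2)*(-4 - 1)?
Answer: -6718542732/7 ≈ -9.5979e+8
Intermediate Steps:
B(k) = -10 (B(k) = 2*(-4 - 1) = 2*(-5) = -10)
c = 1/7 ≈ 0.14286
Q(C) = 50/7 (Q(C) = -5*(-10)*(1/7) = 50*(1/7) = 50/7)
(-49501 + 24715)*(38716 + Q(185)) = (-49501 + 24715)*(38716 + 50/7) = -24786*271062/7 = -6718542732/7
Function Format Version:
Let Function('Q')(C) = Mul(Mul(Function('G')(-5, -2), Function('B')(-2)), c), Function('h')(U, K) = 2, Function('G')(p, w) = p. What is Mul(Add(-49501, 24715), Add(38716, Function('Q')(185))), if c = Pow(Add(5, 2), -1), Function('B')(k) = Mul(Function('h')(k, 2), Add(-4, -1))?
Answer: Rational(-6718542732, 7) ≈ -9.5979e+8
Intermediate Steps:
Function('B')(k) = -10 (Function('B')(k) = Mul(2, Add(-4, -1)) = Mul(2, -5) = -10)
c = Rational(1, 7) (c = Pow(7, -1) = Rational(1, 7) ≈ 0.14286)
Function('Q')(C) = Rational(50, 7) (Function('Q')(C) = Mul(Mul(-5, -10), Rational(1, 7)) = Mul(50, Rational(1, 7)) = Rational(50, 7))
Mul(Add(-49501, 24715), Add(38716, Function('Q')(185))) = Mul(Add(-49501, 24715), Add(38716, Rational(50, 7))) = Mul(-24786, Rational(271062, 7)) = Rational(-6718542732, 7)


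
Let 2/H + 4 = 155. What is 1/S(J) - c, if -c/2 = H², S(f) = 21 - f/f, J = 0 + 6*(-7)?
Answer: 22961/456020 ≈ 0.050351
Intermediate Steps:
J = -42 (J = 0 - 42 = -42)
H = 2/151 (H = 2/(-4 + 155) = 2/151 ≈ 0.013245)
S(f) = 20 (S(f) = 21 - 1*1 = 21 - 1 = 20)
c = -8/22801 (c = -2*(2/151)² = -2*4/22801 = -8/22801 ≈ -0.00035086)
1/S(J) - c = 1/20 - 1*(-8/22801) = 1/20 + 8/22801 = 22961/456020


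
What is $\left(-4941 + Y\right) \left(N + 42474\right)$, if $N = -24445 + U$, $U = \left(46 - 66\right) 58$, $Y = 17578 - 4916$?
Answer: $130245549$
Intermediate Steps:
$Y = 12662$ ($Y = 17578 - 4916 = 12662$)
$U = -1160$ ($U = \left(-20\right) 58 = -1160$)
$N = -25605$ ($N = -24445 - 1160 = -25605$)
$\left(-4941 + Y\right) \left(N + 42474\right) = \left(-4941 + 12662\right) \left(-25605 + 42474\right) = 7721 \cdot 16869 = 130245549$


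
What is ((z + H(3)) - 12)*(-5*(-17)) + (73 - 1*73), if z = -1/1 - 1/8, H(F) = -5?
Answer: -12325/8 ≈ -1540.6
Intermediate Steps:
z = -9/8 (z = -1*1 - 1*⅛ = -1 - ⅛ = -9/8 ≈ -1.1250)
((z + H(3)) - 12)*(-5*(-17)) + (73 - 1*73) = ((-9/8 - 5) - 12)*(-5*(-17)) + (73 - 1*73) = (-49/8 - 12)*85 + (73 - 73) = -145/8*85 + 0 = -12325/8 + 0 = -12325/8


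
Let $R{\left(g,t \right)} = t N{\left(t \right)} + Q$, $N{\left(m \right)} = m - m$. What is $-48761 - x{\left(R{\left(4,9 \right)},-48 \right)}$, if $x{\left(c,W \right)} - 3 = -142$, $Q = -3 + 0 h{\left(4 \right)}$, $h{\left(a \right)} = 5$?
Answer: $-48622$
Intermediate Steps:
$N{\left(m \right)} = 0$
$Q = -3$ ($Q = -3 + 0 \cdot 5 = -3 + 0 = -3$)
$R{\left(g,t \right)} = -3$ ($R{\left(g,t \right)} = t 0 - 3 = 0 - 3 = -3$)
$x{\left(c,W \right)} = -139$ ($x{\left(c,W \right)} = 3 - 142 = -139$)
$-48761 - x{\left(R{\left(4,9 \right)},-48 \right)} = -48761 - -139 = -48761 + 139 = -48622$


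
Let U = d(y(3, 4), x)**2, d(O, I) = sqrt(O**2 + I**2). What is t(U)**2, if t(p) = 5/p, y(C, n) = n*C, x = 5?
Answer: 25/28561 ≈ 0.00087532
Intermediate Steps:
y(C, n) = C*n
d(O, I) = sqrt(I**2 + O**2)
U = 169 (U = (sqrt(5**2 + (3*4)**2))**2 = (sqrt(25 + 12**2))**2 = (sqrt(25 + 144))**2 = (sqrt(169))**2 = 13**2 = 169)
t(U)**2 = (5/169)**2 = 25/28561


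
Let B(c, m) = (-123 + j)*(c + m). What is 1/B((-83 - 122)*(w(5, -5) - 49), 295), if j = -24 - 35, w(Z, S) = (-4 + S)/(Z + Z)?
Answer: -1/1915459 ≈ -5.2207e-7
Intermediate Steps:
w(Z, S) = (-4 + S)/(2*Z) (w(Z, S) = (-4 + S)/((2*Z)) = (-4 + S)*(1/(2*Z)) = (-4 + S)/(2*Z))
j = -59
B(c, m) = -182*c - 182*m (B(c, m) = (-123 - 59)*(c + m) = -182*(c + m) = -182*c - 182*m)
1/B((-83 - 122)*(w(5, -5) - 49), 295) = 1/(-182*(-83 - 122)*((½)*(-4 - 5)/5 - 49) - 182*295) = 1/(-(-37310)*((½)*(⅕)*(-9) - 49) - 53690) = 1/(-(-37310)*(-9/10 - 49) - 53690) = 1/(-(-37310)*(-499)/10 - 53690) = 1/(-182*20459/2 - 53690) = 1/(-1861769 - 53690) = 1/(-1915459) = -1/1915459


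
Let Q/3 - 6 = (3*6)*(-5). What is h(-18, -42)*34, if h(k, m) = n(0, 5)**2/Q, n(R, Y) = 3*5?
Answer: -425/14 ≈ -30.357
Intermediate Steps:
n(R, Y) = 15
Q = -252 (Q = 18 + 3*((3*6)*(-5)) = 18 + 3*(18*(-5)) = 18 + 3*(-90) = 18 - 270 = -252)
h(k, m) = -25/28 (h(k, m) = 15**2/(-252) = 225*(-1/252) = -25/28)
h(-18, -42)*34 = -25/28*34 = -425/14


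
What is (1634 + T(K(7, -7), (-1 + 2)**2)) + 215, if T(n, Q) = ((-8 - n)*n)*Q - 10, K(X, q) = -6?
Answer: 1851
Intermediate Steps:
T(n, Q) = -10 + Q*n*(-8 - n) (T(n, Q) = (n*(-8 - n))*Q - 10 = Q*n*(-8 - n) - 10 = -10 + Q*n*(-8 - n))
(1634 + T(K(7, -7), (-1 + 2)**2)) + 215 = (1634 + (-10 - 1*(-1 + 2)**2*(-6)**2 - 8*(-1 + 2)**2*(-6))) + 215 = (1634 + (-10 - 1*1**2*36 - 8*1**2*(-6))) + 215 = (1634 + (-10 - 1*1*36 - 8*1*(-6))) + 215 = (1634 + (-10 - 36 + 48)) + 215 = (1634 + 2) + 215 = 1636 + 215 = 1851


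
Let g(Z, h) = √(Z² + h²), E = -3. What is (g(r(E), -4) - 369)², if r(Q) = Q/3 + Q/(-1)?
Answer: 136181 - 1476*√5 ≈ 1.3288e+5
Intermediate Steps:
r(Q) = -2*Q/3 (r(Q) = Q*(⅓) + Q*(-1) = Q/3 - Q = -2*Q/3)
(g(r(E), -4) - 369)² = (√((-⅔*(-3))² + (-4)²) - 369)² = (√(2² + 16) - 369)² = (√(4 + 16) - 369)² = (√20 - 369)² = (2*√5 - 369)² = (-369 + 2*√5)²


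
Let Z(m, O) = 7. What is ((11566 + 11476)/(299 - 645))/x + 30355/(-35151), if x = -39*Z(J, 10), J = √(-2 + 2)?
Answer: -114295736/184460731 ≈ -0.61962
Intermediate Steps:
J = 0 (J = √0 = 0)
x = -273 (x = -39*7 = -273)
((11566 + 11476)/(299 - 645))/x + 30355/(-35151) = ((11566 + 11476)/(299 - 645))/(-273) + 30355/(-35151) = (23042/(-346))*(-1/273) + 30355*(-1/35151) = (23042*(-1/346))*(-1/273) - 30355/35151 = -11521/173*(-1/273) - 30355/35151 = 11521/47229 - 30355/35151 = -114295736/184460731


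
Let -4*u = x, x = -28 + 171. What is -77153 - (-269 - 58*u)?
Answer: -157915/2 ≈ -78958.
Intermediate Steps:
x = 143
u = -143/4 (u = -1/4*143 = -143/4 ≈ -35.750)
-77153 - (-269 - 58*u) = -77153 - (-269 - 58*(-143/4)) = -77153 - (-269 + 4147/2) = -77153 - 1*3609/2 = -77153 - 3609/2 = -157915/2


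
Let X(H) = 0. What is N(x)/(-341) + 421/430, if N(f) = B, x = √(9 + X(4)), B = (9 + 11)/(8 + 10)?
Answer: 1287749/1319670 ≈ 0.97581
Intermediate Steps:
B = 10/9 (B = 20/18 = 20*(1/18) = 10/9 ≈ 1.1111)
x = 3 (x = √(9 + 0) = √9 = 3)
N(f) = 10/9
N(x)/(-341) + 421/430 = (10/9)/(-341) + 421/430 = (10/9)*(-1/341) + 421*(1/430) = -10/3069 + 421/430 = 1287749/1319670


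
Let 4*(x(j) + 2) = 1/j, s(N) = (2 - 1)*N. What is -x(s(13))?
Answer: 103/52 ≈ 1.9808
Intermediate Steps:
s(N) = N (s(N) = 1*N = N)
x(j) = -2 + 1/(4*j)
-x(s(13)) = -(-2 + (¼)/13) = -(-2 + (¼)*(1/13)) = -(-2 + 1/52) = -1*(-103/52) = 103/52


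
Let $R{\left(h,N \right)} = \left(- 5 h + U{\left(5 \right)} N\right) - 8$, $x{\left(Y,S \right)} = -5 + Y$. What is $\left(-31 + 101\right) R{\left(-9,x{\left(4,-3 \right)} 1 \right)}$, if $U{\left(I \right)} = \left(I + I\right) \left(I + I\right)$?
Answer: $-4410$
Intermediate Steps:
$U{\left(I \right)} = 4 I^{2}$ ($U{\left(I \right)} = 2 I 2 I = 4 I^{2}$)
$R{\left(h,N \right)} = -8 - 5 h + 100 N$ ($R{\left(h,N \right)} = \left(- 5 h + 4 \cdot 5^{2} N\right) - 8 = \left(- 5 h + 4 \cdot 25 N\right) - 8 = \left(- 5 h + 100 N\right) - 8 = -8 - 5 h + 100 N$)
$\left(-31 + 101\right) R{\left(-9,x{\left(4,-3 \right)} 1 \right)} = \left(-31 + 101\right) \left(-8 - -45 + 100 \left(-5 + 4\right) 1\right) = 70 \left(-8 + 45 + 100 \left(\left(-1\right) 1\right)\right) = 70 \left(-8 + 45 + 100 \left(-1\right)\right) = 70 \left(-8 + 45 - 100\right) = 70 \left(-63\right) = -4410$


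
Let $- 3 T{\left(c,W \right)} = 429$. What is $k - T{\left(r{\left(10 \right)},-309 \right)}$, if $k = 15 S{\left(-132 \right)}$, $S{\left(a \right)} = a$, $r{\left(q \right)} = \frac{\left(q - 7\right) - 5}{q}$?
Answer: $-1837$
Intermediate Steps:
$r{\left(q \right)} = \frac{-12 + q}{q}$ ($r{\left(q \right)} = \frac{\left(-7 + q\right) - 5}{q} = \frac{-12 + q}{q}$)
$k = -1980$ ($k = 15 \left(-132\right) = -1980$)
$T{\left(c,W \right)} = -143$ ($T{\left(c,W \right)} = \left(- \frac{1}{3}\right) 429 = -143$)
$k - T{\left(r{\left(10 \right)},-309 \right)} = -1980 - -143 = -1980 + 143 = -1837$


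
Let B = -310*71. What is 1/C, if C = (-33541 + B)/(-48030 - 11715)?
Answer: 19915/18517 ≈ 1.0755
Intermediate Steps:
B = -22010
C = 18517/19915 (C = (-33541 - 22010)/(-48030 - 11715) = -55551/(-59745) = -55551*(-1/59745) = 18517/19915 ≈ 0.92980)
1/C = 1/(18517/19915) = 19915/18517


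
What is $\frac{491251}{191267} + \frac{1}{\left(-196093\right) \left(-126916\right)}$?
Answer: $\frac{12225930263635455}{4760126704471196} \approx 2.5684$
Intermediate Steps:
$\frac{491251}{191267} + \frac{1}{\left(-196093\right) \left(-126916\right)} = 491251 \cdot \frac{1}{191267} - - \frac{1}{24887339188} = \frac{491251}{191267} + \frac{1}{24887339188} = \frac{12225930263635455}{4760126704471196}$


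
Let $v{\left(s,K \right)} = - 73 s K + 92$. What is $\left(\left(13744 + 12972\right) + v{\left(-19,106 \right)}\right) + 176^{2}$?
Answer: $204806$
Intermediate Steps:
$v{\left(s,K \right)} = 92 - 73 K s$ ($v{\left(s,K \right)} = - 73 K s + 92 = 92 - 73 K s$)
$\left(\left(13744 + 12972\right) + v{\left(-19,106 \right)}\right) + 176^{2} = \left(\left(13744 + 12972\right) - \left(-92 + 7738 \left(-19\right)\right)\right) + 176^{2} = \left(26716 + \left(92 + 147022\right)\right) + 30976 = \left(26716 + 147114\right) + 30976 = 173830 + 30976 = 204806$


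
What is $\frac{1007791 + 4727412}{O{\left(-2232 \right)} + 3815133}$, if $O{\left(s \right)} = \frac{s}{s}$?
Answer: $\frac{5735203}{3815134} \approx 1.5033$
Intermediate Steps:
$O{\left(s \right)} = 1$
$\frac{1007791 + 4727412}{O{\left(-2232 \right)} + 3815133} = \frac{1007791 + 4727412}{1 + 3815133} = \frac{5735203}{3815134}$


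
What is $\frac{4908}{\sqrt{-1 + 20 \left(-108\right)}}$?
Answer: $- \frac{4908 i \sqrt{2161}}{2161} \approx - 105.58 i$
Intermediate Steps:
$\frac{4908}{\sqrt{-1 + 20 \left(-108\right)}} = \frac{4908}{\sqrt{-1 - 2160}} = \frac{4908}{\sqrt{-2161}} = \frac{4908}{i \sqrt{2161}} = 4908 \left(- \frac{i \sqrt{2161}}{2161}\right) = - \frac{4908 i \sqrt{2161}}{2161}$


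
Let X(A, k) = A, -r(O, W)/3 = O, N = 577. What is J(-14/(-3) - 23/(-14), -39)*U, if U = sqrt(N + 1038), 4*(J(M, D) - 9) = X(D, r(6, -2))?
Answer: -3*sqrt(1615)/4 ≈ -30.140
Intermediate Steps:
r(O, W) = -3*O
J(M, D) = 9 + D/4
U = sqrt(1615) (U = sqrt(577 + 1038) = sqrt(1615) ≈ 40.187)
J(-14/(-3) - 23/(-14), -39)*U = (9 + (1/4)*(-39))*sqrt(1615) = (9 - 39/4)*sqrt(1615) = -3*sqrt(1615)/4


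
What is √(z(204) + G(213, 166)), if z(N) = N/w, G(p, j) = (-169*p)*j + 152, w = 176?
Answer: I*√2892068839/22 ≈ 2444.5*I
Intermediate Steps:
G(p, j) = 152 - 169*j*p (G(p, j) = -169*j*p + 152 = 152 - 169*j*p)
z(N) = N/176
√(z(204) + G(213, 166)) = √((1/176)*204 + (152 - 169*166*213)) = √(51/44 + (152 - 5975502)) = √(51/44 - 5975350) = √(-262915349/44) = I*√2892068839/22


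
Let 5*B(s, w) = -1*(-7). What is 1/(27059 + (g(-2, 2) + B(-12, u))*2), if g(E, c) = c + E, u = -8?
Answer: 5/135309 ≈ 3.6952e-5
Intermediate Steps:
g(E, c) = E + c
B(s, w) = 7/5 (B(s, w) = (-1*(-7))/5 = (⅕)*7 = 7/5)
1/(27059 + (g(-2, 2) + B(-12, u))*2) = 1/(27059 + ((-2 + 2) + 7/5)*2) = 1/(27059 + (0 + 7/5)*2) = 1/(27059 + (7/5)*2) = 1/(27059 + 14/5) = 1/(135309/5) = 5/135309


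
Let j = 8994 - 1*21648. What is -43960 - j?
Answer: -31306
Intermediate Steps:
j = -12654 (j = 8994 - 21648 = -12654)
-43960 - j = -43960 - 1*(-12654) = -43960 + 12654 = -31306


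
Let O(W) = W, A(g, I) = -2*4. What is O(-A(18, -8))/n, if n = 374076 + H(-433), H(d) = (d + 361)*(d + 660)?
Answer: 2/89433 ≈ 2.2363e-5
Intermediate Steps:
A(g, I) = -8
H(d) = (361 + d)*(660 + d)
n = 357732 (n = 374076 + (238260 + (-433)² + 1021*(-433)) = 374076 + (238260 + 187489 - 442093) = 374076 - 16344 = 357732)
O(-A(18, -8))/n = -1*(-8)/357732 = 8*(1/357732) = 2/89433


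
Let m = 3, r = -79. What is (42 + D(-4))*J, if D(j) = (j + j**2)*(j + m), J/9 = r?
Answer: -21330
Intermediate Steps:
J = -711 (J = 9*(-79) = -711)
D(j) = (3 + j)*(j + j**2) (D(j) = (j + j**2)*(j + 3) = (j + j**2)*(3 + j) = (3 + j)*(j + j**2))
(42 + D(-4))*J = (42 - 4*(3 + (-4)**2 + 4*(-4)))*(-711) = (42 - 4*(3 + 16 - 16))*(-711) = (42 - 4*3)*(-711) = (42 - 12)*(-711) = 30*(-711) = -21330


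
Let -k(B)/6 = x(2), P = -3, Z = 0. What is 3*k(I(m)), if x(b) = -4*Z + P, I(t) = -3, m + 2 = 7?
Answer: 54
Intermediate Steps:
m = 5 (m = -2 + 7 = 5)
x(b) = -3 (x(b) = -4*0 - 3 = 0 - 3 = -3)
k(B) = 18 (k(B) = -6*(-3) = 18)
3*k(I(m)) = 3*18 = 54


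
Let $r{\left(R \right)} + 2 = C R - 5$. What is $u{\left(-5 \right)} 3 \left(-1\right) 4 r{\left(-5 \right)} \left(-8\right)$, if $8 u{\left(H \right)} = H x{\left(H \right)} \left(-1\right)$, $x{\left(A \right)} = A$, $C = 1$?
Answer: $3600$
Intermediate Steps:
$r{\left(R \right)} = -7 + R$ ($r{\left(R \right)} = -2 + \left(1 R - 5\right) = -2 + \left(R - 5\right) = -2 + \left(-5 + R\right) = -7 + R$)
$u{\left(H \right)} = - \frac{H^{2}}{8}$ ($u{\left(H \right)} = \frac{H H \left(-1\right)}{8} = \frac{H^{2} \left(-1\right)}{8} = \frac{\left(-1\right) H^{2}}{8} = - \frac{H^{2}}{8}$)
$u{\left(-5 \right)} 3 \left(-1\right) 4 r{\left(-5 \right)} \left(-8\right) = - \frac{\left(-5\right)^{2}}{8} \cdot 3 \left(-1\right) 4 \left(-7 - 5\right) \left(-8\right) = \left(- \frac{1}{8}\right) 25 \cdot 3 \left(\left(-4\right) \left(-12\right)\right) \left(-8\right) = - \frac{25 \cdot 3 \cdot 48}{8} \left(-8\right) = \left(- \frac{25}{8}\right) 144 \left(-8\right) = \left(-450\right) \left(-8\right) = 3600$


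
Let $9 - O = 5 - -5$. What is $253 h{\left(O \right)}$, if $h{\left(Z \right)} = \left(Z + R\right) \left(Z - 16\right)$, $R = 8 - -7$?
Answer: $-60214$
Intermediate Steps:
$O = -1$ ($O = 9 - \left(5 - -5\right) = 9 - \left(5 + 5\right) = 9 - 10 = -1$)
$R = 15$ ($R = 8 + 7 = 15$)
$h{\left(Z \right)} = \left(-16 + Z\right) \left(15 + Z\right)$ ($h{\left(Z \right)} = \left(Z + 15\right) \left(Z - 16\right) = \left(15 + Z\right) \left(-16 + Z\right) = \left(-16 + Z\right) \left(15 + Z\right)$)
$253 h{\left(O \right)} = 253 \left(-240 + \left(-1\right)^{2} - -1\right) = 253 \left(-240 + 1 + 1\right) = 253 \left(-238\right) = -60214$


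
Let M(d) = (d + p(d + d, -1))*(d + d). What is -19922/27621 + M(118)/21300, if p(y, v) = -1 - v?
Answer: 28737584/49027275 ≈ 0.58615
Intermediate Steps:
M(d) = 2*d² (M(d) = (d + (-1 - 1*(-1)))*(d + d) = (d + (-1 + 1))*(2*d) = (d + 0)*(2*d) = d*(2*d) = 2*d²)
-19922/27621 + M(118)/21300 = -19922/27621 + (2*118²)/21300 = -19922*1/27621 + (2*13924)*(1/21300) = -19922/27621 + 27848*(1/21300) = -19922/27621 + 6962/5325 = 28737584/49027275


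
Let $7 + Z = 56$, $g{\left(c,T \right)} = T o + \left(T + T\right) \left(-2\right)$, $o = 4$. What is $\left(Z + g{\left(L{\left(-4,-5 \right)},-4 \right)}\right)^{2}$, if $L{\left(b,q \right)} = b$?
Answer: $2401$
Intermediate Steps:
$g{\left(c,T \right)} = 0$ ($g{\left(c,T \right)} = T 4 + \left(T + T\right) \left(-2\right) = 4 T + 2 T \left(-2\right) = 4 T - 4 T = 0$)
$Z = 49$ ($Z = -7 + 56 = 49$)
$\left(Z + g{\left(L{\left(-4,-5 \right)},-4 \right)}\right)^{2} = \left(49 + 0\right)^{2} = 49^{2} = 2401$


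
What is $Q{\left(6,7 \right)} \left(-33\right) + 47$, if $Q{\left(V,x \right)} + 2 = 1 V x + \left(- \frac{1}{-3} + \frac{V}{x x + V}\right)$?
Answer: $- \frac{6438}{5} \approx -1287.6$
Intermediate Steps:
$Q{\left(V,x \right)} = - \frac{5}{3} + V x + \frac{V}{V + x^{2}}$ ($Q{\left(V,x \right)} = -2 + \left(1 V x + \left(- \frac{1}{-3} + \frac{V}{x x + V}\right)\right) = -2 + \left(V x + \left(\left(-1\right) \left(- \frac{1}{3}\right) + \frac{V}{x^{2} + V}\right)\right) = -2 + \left(V x + \left(\frac{1}{3} + \frac{V}{V + x^{2}}\right)\right) = -2 + \left(\frac{1}{3} + V x + \frac{V}{V + x^{2}}\right) = - \frac{5}{3} + V x + \frac{V}{V + x^{2}}$)
$Q{\left(6,7 \right)} \left(-33\right) + 47 = \frac{- \frac{5 \cdot 7^{2}}{3} - 4 + 6 \cdot 7^{3} + 7 \cdot 6^{2}}{6 + 7^{2}} \left(-33\right) + 47 = \frac{\left(- \frac{5}{3}\right) 49 - 4 + 6 \cdot 343 + 7 \cdot 36}{6 + 49} \left(-33\right) + 47 = \frac{- \frac{245}{3} - 4 + 2058 + 252}{55} \left(-33\right) + 47 = \frac{1}{55} \cdot \frac{6673}{3} \left(-33\right) + 47 = \frac{6673}{165} \left(-33\right) + 47 = - \frac{6673}{5} + 47 = - \frac{6438}{5}$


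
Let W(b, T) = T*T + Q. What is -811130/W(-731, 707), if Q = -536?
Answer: -811130/499313 ≈ -1.6245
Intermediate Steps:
W(b, T) = -536 + T² (W(b, T) = T*T - 536 = T² - 536 = -536 + T²)
-811130/W(-731, 707) = -811130/(-536 + 707²) = -811130/(-536 + 499849) = -811130/499313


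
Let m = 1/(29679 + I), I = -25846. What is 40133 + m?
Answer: 153829790/3833 ≈ 40133.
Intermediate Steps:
m = 1/3833 (m = 1/(29679 - 25846) = 1/3833 ≈ 0.00026089)
40133 + m = 40133 + 1/3833 = 153829790/3833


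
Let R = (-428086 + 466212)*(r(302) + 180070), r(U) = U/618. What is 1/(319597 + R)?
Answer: 309/2121497297879 ≈ 1.4565e-10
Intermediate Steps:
r(U) = U/618 (r(U) = U*(1/618) = U/618)
R = 2121398542406/309 (R = (-428086 + 466212)*((1/618)*302 + 180070) = 38126*(151/309 + 180070) = 38126*(55641781/309) = 2121398542406/309 ≈ 6.8654e+9)
1/(319597 + R) = 1/(319597 + 2121398542406/309) = 1/(2121497297879/309) = 309/2121497297879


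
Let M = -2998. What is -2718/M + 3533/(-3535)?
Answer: -491902/5298965 ≈ -0.092830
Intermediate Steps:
-2718/M + 3533/(-3535) = -2718/(-2998) + 3533/(-3535) = -2718*(-1/2998) + 3533*(-1/3535) = 1359/1499 - 3533/3535 = -491902/5298965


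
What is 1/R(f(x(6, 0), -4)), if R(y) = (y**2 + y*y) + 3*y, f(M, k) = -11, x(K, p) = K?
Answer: 1/209 ≈ 0.0047847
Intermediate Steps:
R(y) = 2*y**2 + 3*y (R(y) = (y**2 + y**2) + 3*y = 2*y**2 + 3*y)
1/R(f(x(6, 0), -4)) = 1/(-11*(3 + 2*(-11))) = 1/(-11*(3 - 22)) = 1/(-11*(-19)) = 1/209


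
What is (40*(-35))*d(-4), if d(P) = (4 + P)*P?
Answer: 0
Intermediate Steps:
d(P) = P*(4 + P)
(40*(-35))*d(-4) = (40*(-35))*(-4*(4 - 4)) = -(-5600)*0 = -1400*0 = 0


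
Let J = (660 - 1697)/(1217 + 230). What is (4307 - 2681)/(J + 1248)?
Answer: 2352822/1804819 ≈ 1.3036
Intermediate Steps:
J = -1037/1447 ≈ -0.71665
(4307 - 2681)/(J + 1248) = (4307 - 2681)/(-1037/1447 + 1248) = 1626/(1804819/1447) = 1626*(1447/1804819) = 2352822/1804819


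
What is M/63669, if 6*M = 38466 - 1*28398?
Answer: 1678/63669 ≈ 0.026355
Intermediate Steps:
M = 1678 (M = (38466 - 1*28398)/6 = (38466 - 28398)/6 = (⅙)*10068 = 1678)
M/63669 = 1678/63669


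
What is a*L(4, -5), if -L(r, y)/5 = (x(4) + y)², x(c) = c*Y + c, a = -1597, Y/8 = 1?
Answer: 7673585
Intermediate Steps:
Y = 8 (Y = 8*1 = 8)
x(c) = 9*c (x(c) = c*8 + c = 8*c + c = 9*c)
L(r, y) = -5*(36 + y)² (L(r, y) = -5*(9*4 + y)² = -5*(36 + y)²)
a*L(4, -5) = -(-7985)*(36 - 5)² = -(-7985)*31² = -(-7985)*961 = -1597*(-4805) = 7673585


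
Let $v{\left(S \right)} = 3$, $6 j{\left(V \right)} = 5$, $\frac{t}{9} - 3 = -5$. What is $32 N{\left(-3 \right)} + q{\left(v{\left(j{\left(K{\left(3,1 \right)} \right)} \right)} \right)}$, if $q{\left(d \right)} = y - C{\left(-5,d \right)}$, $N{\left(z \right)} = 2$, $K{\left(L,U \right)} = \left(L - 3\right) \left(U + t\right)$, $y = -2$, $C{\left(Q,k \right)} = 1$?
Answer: $61$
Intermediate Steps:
$t = -18$ ($t = 27 + 9 \left(-5\right) = 27 - 45 = -18$)
$K{\left(L,U \right)} = \left(-18 + U\right) \left(-3 + L\right)$ ($K{\left(L,U \right)} = \left(L - 3\right) \left(U - 18\right) = \left(-3 + L\right) \left(-18 + U\right) = \left(-18 + U\right) \left(-3 + L\right)$)
$j{\left(V \right)} = \frac{5}{6}$ ($j{\left(V \right)} = \frac{1}{6} \cdot 5 = \frac{5}{6}$)
$q{\left(d \right)} = -3$ ($q{\left(d \right)} = -2 - 1 = -3$)
$32 N{\left(-3 \right)} + q{\left(v{\left(j{\left(K{\left(3,1 \right)} \right)} \right)} \right)} = 32 \cdot 2 - 3 = 64 - 3 = 61$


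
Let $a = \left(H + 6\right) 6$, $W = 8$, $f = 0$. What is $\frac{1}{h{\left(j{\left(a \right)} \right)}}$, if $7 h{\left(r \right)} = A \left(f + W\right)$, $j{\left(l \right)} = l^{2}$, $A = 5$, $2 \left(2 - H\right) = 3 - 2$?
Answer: $\frac{7}{40} \approx 0.175$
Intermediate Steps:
$H = \frac{3}{2}$ ($H = 2 - \frac{3 - 2}{2} = 2 - \frac{1}{2} = \frac{3}{2} \approx 1.5$)
$a = 45$ ($a = \left(\frac{3}{2} + 6\right) 6 = \frac{15}{2} \cdot 6 = 45$)
$h{\left(r \right)} = \frac{40}{7}$ ($h{\left(r \right)} = \frac{5 \left(0 + 8\right)}{7} = \frac{5 \cdot 8}{7} = \frac{1}{7} \cdot 40 = \frac{40}{7}$)
$\frac{1}{h{\left(j{\left(a \right)} \right)}} = \frac{1}{\frac{40}{7}} = \frac{7}{40}$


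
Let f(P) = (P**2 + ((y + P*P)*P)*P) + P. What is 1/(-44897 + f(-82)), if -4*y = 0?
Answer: 1/45173921 ≈ 2.2137e-8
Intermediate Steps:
y = 0 (y = -1/4*0 = 0)
f(P) = P + P**2 + P**4 (f(P) = (P**2 + ((0 + P*P)*P)*P) + P = (P**2 + ((0 + P**2)*P)*P) + P = (P**2 + (P**2*P)*P) + P = (P**2 + P**3*P) + P = (P**2 + P**4) + P = P + P**2 + P**4)
1/(-44897 + f(-82)) = 1/(-44897 - 82*(1 - 82 + (-82)**3)) = 1/(-44897 - 82*(1 - 82 - 551368)) = 1/(-44897 - 82*(-551449)) = 1/(-44897 + 45218818) = 1/45173921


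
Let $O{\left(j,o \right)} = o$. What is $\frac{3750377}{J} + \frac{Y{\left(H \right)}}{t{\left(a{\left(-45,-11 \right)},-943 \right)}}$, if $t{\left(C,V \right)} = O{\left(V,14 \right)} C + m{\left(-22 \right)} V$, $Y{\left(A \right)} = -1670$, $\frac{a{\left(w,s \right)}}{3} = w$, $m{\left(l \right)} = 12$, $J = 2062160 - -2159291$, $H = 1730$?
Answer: $\frac{28288650916}{27874240953} \approx 1.0149$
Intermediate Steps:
$J = 4221451$ ($J = 2062160 + 2159291 = 4221451$)
$a{\left(w,s \right)} = 3 w$
$t{\left(C,V \right)} = 12 V + 14 C$ ($t{\left(C,V \right)} = 14 C + 12 V = 12 V + 14 C$)
$\frac{3750377}{J} + \frac{Y{\left(H \right)}}{t{\left(a{\left(-45,-11 \right)},-943 \right)}} = \frac{3750377}{4221451} - \frac{1670}{12 \left(-943\right) + 14 \cdot 3 \left(-45\right)} = 3750377 \cdot \frac{1}{4221451} - \frac{1670}{-11316 + 14 \left(-135\right)} = \frac{3750377}{4221451} - \frac{1670}{-11316 - 1890} = \frac{3750377}{4221451} - \frac{1670}{-13206} = \frac{3750377}{4221451} - - \frac{835}{6603} = \frac{3750377}{4221451} + \frac{835}{6603} = \frac{28288650916}{27874240953}$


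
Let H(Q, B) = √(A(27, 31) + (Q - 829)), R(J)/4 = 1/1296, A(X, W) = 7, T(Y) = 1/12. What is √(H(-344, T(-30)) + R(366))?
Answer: √(1 + 324*I*√1166)/18 ≈ 4.1322 + 4.1318*I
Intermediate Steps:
T(Y) = 1/12
R(J) = 1/324 (R(J) = 4/1296 = 4*(1/1296) = 1/324)
H(Q, B) = √(-822 + Q) (H(Q, B) = √(7 + (Q - 829)) = √(7 + (-829 + Q)) = √(-822 + Q))
√(H(-344, T(-30)) + R(366)) = √(√(-822 - 344) + 1/324) = √(√(-1166) + 1/324) = √(I*√1166 + 1/324) = √(1/324 + I*√1166)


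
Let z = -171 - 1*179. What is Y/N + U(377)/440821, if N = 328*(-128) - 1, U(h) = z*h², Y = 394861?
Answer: -2262613143631/18507869685 ≈ -122.25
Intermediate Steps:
z = -350 (z = -171 - 179 = -350)
U(h) = -350*h²
N = -41985 (N = -41984 - 1 = -41985)
Y/N + U(377)/440821 = 394861/(-41985) - 350*377²/440821 = 394861*(-1/41985) - 350*142129*(1/440821) = -394861/41985 - 49745150*1/440821 = -394861/41985 - 49745150/440821 = -2262613143631/18507869685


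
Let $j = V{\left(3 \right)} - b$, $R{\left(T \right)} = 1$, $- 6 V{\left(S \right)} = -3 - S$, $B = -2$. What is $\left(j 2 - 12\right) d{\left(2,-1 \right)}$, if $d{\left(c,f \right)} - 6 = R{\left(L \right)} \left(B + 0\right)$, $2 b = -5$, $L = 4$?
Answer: $-20$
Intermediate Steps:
$b = - \frac{5}{2}$ ($b = \frac{1}{2} \left(-5\right) = - \frac{5}{2} \approx -2.5$)
$V{\left(S \right)} = \frac{1}{2} + \frac{S}{6}$ ($V{\left(S \right)} = - \frac{-3 - S}{6} = \frac{1}{2} + \frac{S}{6}$)
$j = \frac{7}{2}$ ($j = \left(\frac{1}{2} + \frac{1}{6} \cdot 3\right) - - \frac{5}{2} = \left(\frac{1}{2} + \frac{1}{2}\right) + \frac{5}{2} = 1 + \frac{5}{2} = \frac{7}{2} \approx 3.5$)
$d{\left(c,f \right)} = 4$ ($d{\left(c,f \right)} = 6 + 1 \left(-2 + 0\right) = 6 + 1 \left(-2\right) = 6 - 2 = 4$)
$\left(j 2 - 12\right) d{\left(2,-1 \right)} = \left(\frac{7}{2} \cdot 2 - 12\right) 4 = \left(7 - 12\right) 4 = \left(-5\right) 4 = -20$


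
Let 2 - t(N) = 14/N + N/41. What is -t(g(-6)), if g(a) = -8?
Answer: -647/164 ≈ -3.9451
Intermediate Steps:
t(N) = 2 - 14/N - N/41 (t(N) = 2 - (14/N + N/41) = 2 + (-14/N - N/41) = 2 - 14/N - N/41)
-t(g(-6)) = -(2 - 14/(-8) - 1/41*(-8)) = -(2 - 14*(-⅛) + 8/41) = -(2 + 7/4 + 8/41) = -1*647/164 = -647/164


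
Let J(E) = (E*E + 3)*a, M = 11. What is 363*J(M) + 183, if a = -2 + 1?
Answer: -44829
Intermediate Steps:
a = -1
J(E) = -3 - E**2 (J(E) = (E*E + 3)*(-1) = (E**2 + 3)*(-1) = (3 + E**2)*(-1) = -3 - E**2)
363*J(M) + 183 = 363*(-3 - 1*11**2) + 183 = 363*(-3 - 1*121) + 183 = 363*(-3 - 121) + 183 = 363*(-124) + 183 = -45012 + 183 = -44829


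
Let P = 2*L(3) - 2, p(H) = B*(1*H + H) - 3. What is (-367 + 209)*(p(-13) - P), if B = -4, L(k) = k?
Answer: -15326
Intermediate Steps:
p(H) = -3 - 8*H (p(H) = -4*(1*H + H) - 3 = -4*(H + H) - 3 = -8*H - 3 = -3 - 8*H)
P = 4 (P = 2*3 - 2 = 6 - 2 = 4)
(-367 + 209)*(p(-13) - P) = (-367 + 209)*((-3 - 8*(-13)) - 1*4) = -158*((-3 + 104) - 4) = -158*(101 - 4) = -158*97 = -15326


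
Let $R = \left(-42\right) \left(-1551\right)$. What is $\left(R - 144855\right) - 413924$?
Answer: $-493637$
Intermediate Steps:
$R = 65142$
$\left(R - 144855\right) - 413924 = \left(65142 - 144855\right) - 413924 = -79713 - 413924 = -493637$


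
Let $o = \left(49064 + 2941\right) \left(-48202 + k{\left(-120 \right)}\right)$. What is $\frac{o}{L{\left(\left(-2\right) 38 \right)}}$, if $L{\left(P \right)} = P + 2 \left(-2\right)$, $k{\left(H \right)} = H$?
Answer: $\frac{251298561}{8} \approx 3.1412 \cdot 10^{7}$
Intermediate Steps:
$L{\left(P \right)} = -4 + P$ ($L{\left(P \right)} = P - 4 = -4 + P$)
$o = -2512985610$ ($o = \left(49064 + 2941\right) \left(-48202 - 120\right) = 52005 \left(-48322\right) = -2512985610$)
$\frac{o}{L{\left(\left(-2\right) 38 \right)}} = - \frac{2512985610}{-4 - 76} = - \frac{2512985610}{-80} = \left(-2512985610\right) \left(- \frac{1}{80}\right) = \frac{251298561}{8}$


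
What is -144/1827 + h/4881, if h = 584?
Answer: 40456/990843 ≈ 0.040830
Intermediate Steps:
-144/1827 + h/4881 = -144/1827 + 584/4881 = -144*1/1827 + 584*(1/4881) = -16/203 + 584/4881 = 40456/990843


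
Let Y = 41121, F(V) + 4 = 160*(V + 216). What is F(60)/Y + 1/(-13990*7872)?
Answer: 1620956148853/1509542040960 ≈ 1.0738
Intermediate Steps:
F(V) = 34556 + 160*V (F(V) = -4 + 160*(V + 216) = -4 + 160*(216 + V) = -4 + (34560 + 160*V) = 34556 + 160*V)
F(60)/Y + 1/(-13990*7872) = (34556 + 160*60)/41121 + 1/(-13990*7872) = (34556 + 9600)*(1/41121) - 1/13990*1/7872 = 44156*(1/41121) - 1/110129280 = 44156/41121 - 1/110129280 = 1620956148853/1509542040960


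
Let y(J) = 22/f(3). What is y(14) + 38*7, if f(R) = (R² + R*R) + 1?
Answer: 5076/19 ≈ 267.16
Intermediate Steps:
f(R) = 1 + 2*R² (f(R) = (R² + R²) + 1 = 2*R² + 1 = 1 + 2*R²)
y(J) = 22/19 (y(J) = 22/(1 + 2*3²) = 22/(1 + 2*9) = 22/(1 + 18) = 22/19)
y(14) + 38*7 = 22/19 + 38*7 = 22/19 + 266 = 5076/19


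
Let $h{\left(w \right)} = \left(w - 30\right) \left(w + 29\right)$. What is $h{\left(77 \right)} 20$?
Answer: $99640$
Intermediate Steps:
$h{\left(w \right)} = \left(-30 + w\right) \left(29 + w\right)$
$h{\left(77 \right)} 20 = \left(-870 + 77^{2} - 77\right) 20 = \left(-870 + 5929 - 77\right) 20 = 4982 \cdot 20 = 99640$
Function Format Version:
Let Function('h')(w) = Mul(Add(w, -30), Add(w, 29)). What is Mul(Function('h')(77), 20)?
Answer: 99640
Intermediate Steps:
Function('h')(w) = Mul(Add(-30, w), Add(29, w))
Mul(Function('h')(77), 20) = Mul(Add(-870, Pow(77, 2), Mul(-1, 77)), 20) = Mul(Add(-870, 5929, -77), 20) = Mul(4982, 20) = 99640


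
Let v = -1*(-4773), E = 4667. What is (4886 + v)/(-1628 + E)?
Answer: 9659/3039 ≈ 3.1783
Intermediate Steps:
v = 4773
(4886 + v)/(-1628 + E) = (4886 + 4773)/(-1628 + 4667) = 9659/3039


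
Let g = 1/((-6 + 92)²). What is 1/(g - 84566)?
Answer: -7396/625450135 ≈ -1.1825e-5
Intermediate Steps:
g = 1/7396 (g = 1/(86²) = 1/7396 ≈ 0.00013521)
1/(g - 84566) = 1/(1/7396 - 84566) = 1/(-625450135/7396) = -7396/625450135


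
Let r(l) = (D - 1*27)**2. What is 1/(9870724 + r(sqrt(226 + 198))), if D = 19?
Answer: 1/9870788 ≈ 1.0131e-7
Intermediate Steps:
r(l) = 64 (r(l) = (19 - 1*27)**2 = (19 - 27)**2 = (-8)**2 = 64)
1/(9870724 + r(sqrt(226 + 198))) = 1/(9870724 + 64) = 1/9870788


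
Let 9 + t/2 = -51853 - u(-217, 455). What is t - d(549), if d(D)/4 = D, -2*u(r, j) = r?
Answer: -106137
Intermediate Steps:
u(r, j) = -r/2
t = -103941 (t = -18 + 2*(-51853 - (-1)*(-217)/2) = -18 + 2*(-51853 - 1*217/2) = -18 + 2*(-51853 - 217/2) = -18 + 2*(-103923/2) = -18 - 103923 = -103941)
d(D) = 4*D
t - d(549) = -103941 - 4*549 = -103941 - 1*2196 = -103941 - 2196 = -106137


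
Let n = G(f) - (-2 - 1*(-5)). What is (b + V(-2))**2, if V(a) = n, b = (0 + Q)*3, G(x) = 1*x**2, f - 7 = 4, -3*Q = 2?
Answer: 13456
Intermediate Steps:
Q = -2/3 (Q = -1/3*2 = -2/3 ≈ -0.66667)
f = 11 (f = 7 + 4 = 11)
G(x) = x**2
b = -2 (b = (0 - 2/3)*3 = -2/3*3 = -2)
n = 118 (n = 11**2 - (-2 - 1*(-5)) = 121 - (-2 + 5) = 121 - 1*3 = 121 - 3 = 118)
V(a) = 118
(b + V(-2))**2 = (-2 + 118)**2 = 116**2 = 13456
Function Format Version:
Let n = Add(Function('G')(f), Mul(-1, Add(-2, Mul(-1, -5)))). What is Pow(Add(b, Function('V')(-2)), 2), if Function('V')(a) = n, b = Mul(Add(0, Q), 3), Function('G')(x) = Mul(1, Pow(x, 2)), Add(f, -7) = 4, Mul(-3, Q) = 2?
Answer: 13456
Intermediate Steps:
Q = Rational(-2, 3) (Q = Mul(Rational(-1, 3), 2) = Rational(-2, 3) ≈ -0.66667)
f = 11 (f = Add(7, 4) = 11)
Function('G')(x) = Pow(x, 2)
b = -2 (b = Mul(Add(0, Rational(-2, 3)), 3) = Mul(Rational(-2, 3), 3) = -2)
n = 118 (n = Add(Pow(11, 2), Mul(-1, Add(-2, Mul(-1, -5)))) = Add(121, Mul(-1, Add(-2, 5))) = Add(121, Mul(-1, 3)) = Add(121, -3) = 118)
Function('V')(a) = 118
Pow(Add(b, Function('V')(-2)), 2) = Pow(Add(-2, 118), 2) = Pow(116, 2) = 13456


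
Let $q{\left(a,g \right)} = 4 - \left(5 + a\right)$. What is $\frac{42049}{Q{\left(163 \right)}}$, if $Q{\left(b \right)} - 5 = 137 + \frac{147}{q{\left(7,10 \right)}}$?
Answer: $\frac{336392}{989} \approx 340.13$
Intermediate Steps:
$q{\left(a,g \right)} = -1 - a$ ($q{\left(a,g \right)} = 4 - \left(5 + a\right) = -1 - a$)
$Q{\left(b \right)} = \frac{989}{8}$ ($Q{\left(b \right)} = 5 + \left(137 + \frac{147}{-1 - 7}\right) = 5 + \left(137 + \frac{147}{-8}\right) = 5 + \left(137 + 147 \left(- \frac{1}{8}\right)\right) = 5 + \left(137 - \frac{147}{8}\right) = 5 + \frac{949}{8} = \frac{989}{8}$)
$\frac{42049}{Q{\left(163 \right)}} = \frac{42049}{\frac{989}{8}} = 42049 \cdot \frac{8}{989} = \frac{336392}{989}$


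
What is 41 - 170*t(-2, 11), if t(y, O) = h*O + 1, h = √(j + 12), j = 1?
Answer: -129 - 1870*√13 ≈ -6871.4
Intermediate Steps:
h = √13 (h = √(1 + 12) = √13 ≈ 3.6056)
t(y, O) = 1 + O*√13 (t(y, O) = √13*O + 1 = O*√13 + 1 = 1 + O*√13)
41 - 170*t(-2, 11) = 41 - 170*(1 + 11*√13) = 41 + (-170 - 1870*√13) = -129 - 1870*√13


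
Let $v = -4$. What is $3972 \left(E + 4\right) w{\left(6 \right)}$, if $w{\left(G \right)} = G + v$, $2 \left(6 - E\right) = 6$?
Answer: $55608$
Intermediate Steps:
$E = 3$ ($E = 6 - 3 = 3$)
$w{\left(G \right)} = -4 + G$ ($w{\left(G \right)} = G - 4 = -4 + G$)
$3972 \left(E + 4\right) w{\left(6 \right)} = 3972 \left(3 + 4\right) \left(-4 + 6\right) = 3972 \cdot 7 \cdot 2 = 3972 \cdot 14 = 55608$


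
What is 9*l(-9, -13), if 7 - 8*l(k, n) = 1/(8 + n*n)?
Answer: 1857/236 ≈ 7.8686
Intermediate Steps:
l(k, n) = 7/8 - 1/(8*(8 + n²)) (l(k, n) = 7/8 - 1/(8*(8 + n*n)) = 7/8 - 1/(8*(8 + n²)))
9*l(-9, -13) = 9*((55 + 7*(-13)²)/(8*(8 + (-13)²))) = 9*((55 + 7*169)/(8*(8 + 169))) = 9*((⅛)*(55 + 1183)/177) = 9*((⅛)*(1/177)*1238) = 9*(619/708) = 1857/236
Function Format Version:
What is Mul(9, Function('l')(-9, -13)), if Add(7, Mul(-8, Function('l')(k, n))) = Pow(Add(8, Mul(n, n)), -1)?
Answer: Rational(1857, 236) ≈ 7.8686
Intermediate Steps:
Function('l')(k, n) = Add(Rational(7, 8), Mul(Rational(-1, 8), Pow(Add(8, Pow(n, 2)), -1))) (Function('l')(k, n) = Add(Rational(7, 8), Mul(Rational(-1, 8), Pow(Add(8, Mul(n, n)), -1))) = Add(Rational(7, 8), Mul(Rational(-1, 8), Pow(Add(8, Pow(n, 2)), -1))))
Mul(9, Function('l')(-9, -13)) = Mul(9, Mul(Rational(1, 8), Pow(Add(8, Pow(-13, 2)), -1), Add(55, Mul(7, Pow(-13, 2))))) = Mul(9, Mul(Rational(1, 8), Pow(Add(8, 169), -1), Add(55, Mul(7, 169)))) = Mul(9, Mul(Rational(1, 8), Pow(177, -1), Add(55, 1183))) = Mul(9, Mul(Rational(1, 8), Rational(1, 177), 1238)) = Mul(9, Rational(619, 708)) = Rational(1857, 236)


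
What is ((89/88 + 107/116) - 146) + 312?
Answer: 428567/2552 ≈ 167.93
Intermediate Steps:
((89/88 + 107/116) - 146) + 312 = (4935/2552 - 146) + 312 = -367657/2552 + 312 = 428567/2552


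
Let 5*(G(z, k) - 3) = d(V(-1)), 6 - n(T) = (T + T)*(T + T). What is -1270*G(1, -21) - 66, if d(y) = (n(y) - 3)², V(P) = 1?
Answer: -4130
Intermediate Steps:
n(T) = 6 - 4*T² (n(T) = 6 - (T + T)*(T + T) = 6 - 2*T*2*T = 6 - 4*T²)
d(y) = (3 - 4*y²)² (d(y) = ((6 - 4*y²) - 3)² = (3 - 4*y²)²)
G(z, k) = 16/5 (G(z, k) = 3 + (-3 + 4*1²)²/5 = 3 + (-3 + 4*1)²/5 = 3 + (-3 + 4)²/5 = 3 + (⅕)*1² = 3 + (⅕)*1 = 3 + ⅕ = 16/5)
-1270*G(1, -21) - 66 = -1270*16/5 - 66 = -4064 - 66 = -4130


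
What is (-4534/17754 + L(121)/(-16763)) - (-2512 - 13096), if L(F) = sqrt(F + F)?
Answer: 138549949/8877 - 11*sqrt(2)/16763 ≈ 15608.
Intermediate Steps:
L(F) = sqrt(2)*sqrt(F) (L(F) = sqrt(2*F) = sqrt(2)*sqrt(F))
(-4534/17754 + L(121)/(-16763)) - (-2512 - 13096) = (-4534/17754 + (sqrt(2)*sqrt(121))/(-16763)) - (-2512 - 13096) = (-4534*1/17754 + (sqrt(2)*11)*(-1/16763)) - 1*(-15608) = (-2267/8877 + (11*sqrt(2))*(-1/16763)) + 15608 = (-2267/8877 - 11*sqrt(2)/16763) + 15608 = 138549949/8877 - 11*sqrt(2)/16763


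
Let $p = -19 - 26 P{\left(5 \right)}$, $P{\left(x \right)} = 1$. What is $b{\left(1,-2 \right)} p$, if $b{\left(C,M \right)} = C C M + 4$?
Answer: $-90$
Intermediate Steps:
$b{\left(C,M \right)} = 4 + M C^{2}$ ($b{\left(C,M \right)} = C^{2} M + 4 = M C^{2} + 4 = 4 + M C^{2}$)
$p = -45$ ($p = -19 - 26 = -45$)
$b{\left(1,-2 \right)} p = \left(4 - 2 \cdot 1^{2}\right) \left(-45\right) = \left(4 - 2\right) \left(-45\right) = 2 \left(-45\right) = -90$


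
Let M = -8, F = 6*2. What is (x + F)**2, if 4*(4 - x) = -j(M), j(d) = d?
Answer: 196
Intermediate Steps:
F = 12
x = 2 (x = 4 - (-1)*(-8)/4 = 4 - 1/4*8 = 4 - 2 = 2)
(x + F)**2 = (2 + 12)**2 = 14**2 = 196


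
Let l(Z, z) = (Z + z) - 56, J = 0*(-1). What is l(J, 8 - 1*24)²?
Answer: 5184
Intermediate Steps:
J = 0
l(Z, z) = -56 + Z + z
l(J, 8 - 1*24)² = (-56 + 0 + (8 - 1*24))² = (-56 + 0 + (8 - 24))² = (-56 + 0 - 16)² = (-72)² = 5184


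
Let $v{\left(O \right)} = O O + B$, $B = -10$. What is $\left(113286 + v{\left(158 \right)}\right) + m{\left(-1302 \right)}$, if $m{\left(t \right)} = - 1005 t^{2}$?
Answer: $-1703541780$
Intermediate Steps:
$v{\left(O \right)} = -10 + O^{2}$ ($v{\left(O \right)} = O O - 10 = O^{2} - 10 = -10 + O^{2}$)
$\left(113286 + v{\left(158 \right)}\right) + m{\left(-1302 \right)} = \left(113286 - \left(10 - 158^{2}\right)\right) - 1005 \left(-1302\right)^{2} = \left(113286 + \left(-10 + 24964\right)\right) - 1703680020 = \left(113286 + 24954\right) - 1703680020 = 138240 - 1703680020 = -1703541780$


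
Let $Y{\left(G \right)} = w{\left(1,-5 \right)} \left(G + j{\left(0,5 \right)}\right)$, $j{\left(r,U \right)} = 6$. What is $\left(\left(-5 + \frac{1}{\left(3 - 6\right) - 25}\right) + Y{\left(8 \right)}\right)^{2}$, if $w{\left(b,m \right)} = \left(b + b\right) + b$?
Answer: $\frac{1071225}{784} \approx 1366.4$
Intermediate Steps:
$w{\left(b,m \right)} = 3 b$ ($w{\left(b,m \right)} = 2 b + b = 3 b$)
$Y{\left(G \right)} = 18 + 3 G$ ($Y{\left(G \right)} = 3 \cdot 1 \left(G + 6\right) = 3 \left(6 + G\right) = 18 + 3 G$)
$\left(\left(-5 + \frac{1}{\left(3 - 6\right) - 25}\right) + Y{\left(8 \right)}\right)^{2} = \left(\left(-5 + \frac{1}{\left(3 - 6\right) - 25}\right) + \left(18 + 3 \cdot 8\right)\right)^{2} = \left(\left(-5 + \frac{1}{\left(3 - 6\right) - 25}\right) + \left(18 + 24\right)\right)^{2} = \left(\left(-5 + \frac{1}{-3 - 25}\right) + 42\right)^{2} = \left(\left(-5 + \frac{1}{-28}\right) + 42\right)^{2} = \left(\left(-5 - \frac{1}{28}\right) + 42\right)^{2} = \left(- \frac{141}{28} + 42\right)^{2} = \left(\frac{1035}{28}\right)^{2} = \frac{1071225}{784}$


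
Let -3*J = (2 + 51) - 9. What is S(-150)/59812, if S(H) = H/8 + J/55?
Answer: -1141/3588720 ≈ -0.00031794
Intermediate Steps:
J = -44/3 (J = -((2 + 51) - 9)/3 = -(53 - 9)/3 = -⅓*44 = -44/3 ≈ -14.667)
S(H) = -4/15 + H/8 (S(H) = H/8 - 44/3/55 = H*(⅛) - 44/3*1/55 = H/8 - 4/15 = -4/15 + H/8)
S(-150)/59812 = (-4/15 + (⅛)*(-150))/59812 = (-4/15 - 75/4)*(1/59812) = -1141/60*1/59812 = -1141/3588720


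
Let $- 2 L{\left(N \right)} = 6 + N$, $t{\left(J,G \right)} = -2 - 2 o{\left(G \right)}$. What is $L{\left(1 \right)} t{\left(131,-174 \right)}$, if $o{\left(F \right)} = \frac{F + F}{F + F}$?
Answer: $14$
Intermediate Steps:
$o{\left(F \right)} = 1$ ($o{\left(F \right)} = \frac{2 F}{2 F} = 2 F \frac{1}{2 F} = 1$)
$t{\left(J,G \right)} = -4$ ($t{\left(J,G \right)} = -2 - 2 = -4$)
$L{\left(N \right)} = -3 - \frac{N}{2}$ ($L{\left(N \right)} = - \frac{6 + N}{2} = -3 - \frac{N}{2}$)
$L{\left(1 \right)} t{\left(131,-174 \right)} = \left(-3 - \frac{1}{2}\right) \left(-4\right) = \left(- \frac{7}{2}\right) \left(-4\right) = 14$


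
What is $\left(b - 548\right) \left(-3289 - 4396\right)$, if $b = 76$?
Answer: $3627320$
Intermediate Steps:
$\left(b - 548\right) \left(-3289 - 4396\right) = \left(76 - 548\right) \left(-3289 - 4396\right) = \left(-472\right) \left(-7685\right) = 3627320$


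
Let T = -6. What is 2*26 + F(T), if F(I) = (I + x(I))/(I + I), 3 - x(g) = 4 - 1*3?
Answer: 157/3 ≈ 52.333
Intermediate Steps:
x(g) = 2 (x(g) = 3 - (4 - 1*3) = 3 - (4 - 3) = 3 - 1*1 = 3 - 1 = 2)
F(I) = (2 + I)/(2*I) (F(I) = (I + 2)/(I + I) = (2 + I)/((2*I)) = (2 + I)*(1/(2*I)) = (2 + I)/(2*I))
2*26 + F(T) = 2*26 + (½)*(2 - 6)/(-6) = 52 + (½)*(-⅙)*(-4) = 52 + ⅓ = 157/3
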